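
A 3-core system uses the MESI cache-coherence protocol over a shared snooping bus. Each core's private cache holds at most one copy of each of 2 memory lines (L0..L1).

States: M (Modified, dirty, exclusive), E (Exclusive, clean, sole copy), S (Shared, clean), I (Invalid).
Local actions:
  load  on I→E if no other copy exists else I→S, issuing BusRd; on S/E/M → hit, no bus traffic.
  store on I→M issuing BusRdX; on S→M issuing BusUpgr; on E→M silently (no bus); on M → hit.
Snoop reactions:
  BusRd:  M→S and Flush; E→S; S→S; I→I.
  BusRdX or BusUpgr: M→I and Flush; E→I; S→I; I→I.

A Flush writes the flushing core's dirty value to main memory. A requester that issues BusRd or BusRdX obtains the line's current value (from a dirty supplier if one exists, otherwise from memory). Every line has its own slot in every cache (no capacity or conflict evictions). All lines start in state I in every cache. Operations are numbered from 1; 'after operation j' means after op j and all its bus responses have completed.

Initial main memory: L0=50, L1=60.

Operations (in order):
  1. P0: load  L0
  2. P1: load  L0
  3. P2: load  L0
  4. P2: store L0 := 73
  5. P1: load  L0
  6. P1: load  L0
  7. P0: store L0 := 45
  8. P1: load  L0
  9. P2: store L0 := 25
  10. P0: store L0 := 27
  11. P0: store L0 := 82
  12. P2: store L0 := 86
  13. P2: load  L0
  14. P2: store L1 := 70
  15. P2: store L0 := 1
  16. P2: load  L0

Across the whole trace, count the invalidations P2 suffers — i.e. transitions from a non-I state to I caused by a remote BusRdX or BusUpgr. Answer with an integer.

  op1 P0: load  L0 → E/I/I on L0; bus BusRd; mem=50
  op2 P1: load  L0 → S/S/I on L0; bus BusRd; mem=50
  op3 P2: load  L0 → S/S/S on L0; bus BusRd; mem=50
  op4 P2: store L0 := 73 → I/I/M on L0; bus BusUpgr; mem=50
  op5 P1: load  L0 → I/S/S on L0; bus BusRd Flush; mem=73
  op6 P1: load  L0 → I/S/S on L0; bus (none); mem=73
  op7 P0: store L0 := 45 → M/I/I on L0; bus BusRdX; mem=73
  op8 P1: load  L0 → S/S/I on L0; bus BusRd Flush; mem=45
  op9 P2: store L0 := 25 → I/I/M on L0; bus BusRdX; mem=45
  op10 P0: store L0 := 27 → M/I/I on L0; bus BusRdX Flush; mem=25
  op11 P0: store L0 := 82 → M/I/I on L0; bus (none); mem=25
  op12 P2: store L0 := 86 → I/I/M on L0; bus BusRdX Flush; mem=82
  op13 P2: load  L0 → I/I/M on L0; bus (none); mem=82
  op14 P2: store L1 := 70 → I/I/M on L1; bus BusRdX; mem=60
  op15 P2: store L0 := 1 → I/I/M on L0; bus (none); mem=82
  op16 P2: load  L0 → I/I/M on L0; bus (none); mem=82

invalidations = 2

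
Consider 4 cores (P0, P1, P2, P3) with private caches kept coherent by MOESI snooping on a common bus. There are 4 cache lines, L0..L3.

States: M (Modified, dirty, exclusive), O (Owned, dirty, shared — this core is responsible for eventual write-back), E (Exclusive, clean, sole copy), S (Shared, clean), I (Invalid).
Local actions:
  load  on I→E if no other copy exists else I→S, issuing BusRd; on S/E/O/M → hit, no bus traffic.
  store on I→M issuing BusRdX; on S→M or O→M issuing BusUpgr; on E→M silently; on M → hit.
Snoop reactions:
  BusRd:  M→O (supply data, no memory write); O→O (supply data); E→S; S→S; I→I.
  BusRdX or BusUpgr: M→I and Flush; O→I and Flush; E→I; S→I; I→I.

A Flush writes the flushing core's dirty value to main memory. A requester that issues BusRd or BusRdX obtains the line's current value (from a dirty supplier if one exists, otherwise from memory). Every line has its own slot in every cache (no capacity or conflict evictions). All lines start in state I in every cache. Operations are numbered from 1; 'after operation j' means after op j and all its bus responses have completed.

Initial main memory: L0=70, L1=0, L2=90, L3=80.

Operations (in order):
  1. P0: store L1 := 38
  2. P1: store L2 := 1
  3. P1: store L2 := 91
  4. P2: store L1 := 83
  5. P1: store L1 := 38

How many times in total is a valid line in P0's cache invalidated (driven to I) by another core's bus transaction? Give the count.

[1] P0: store L1 := 38 | P0:M(38), P1:I, P2:I, P3:I | bus: BusRdX
[2] P1: store L2 := 1 | P0:I, P1:M(1), P2:I, P3:I | bus: BusRdX
[3] P1: store L2 := 91 | P0:I, P1:M(91), P2:I, P3:I | bus: none
[4] P2: store L1 := 83 | P0:I, P1:I, P2:M(83), P3:I | bus: BusRdX,Flush
[5] P1: store L1 := 38 | P0:I, P1:M(38), P2:I, P3:I | bus: BusRdX,Flush

invalidations = 1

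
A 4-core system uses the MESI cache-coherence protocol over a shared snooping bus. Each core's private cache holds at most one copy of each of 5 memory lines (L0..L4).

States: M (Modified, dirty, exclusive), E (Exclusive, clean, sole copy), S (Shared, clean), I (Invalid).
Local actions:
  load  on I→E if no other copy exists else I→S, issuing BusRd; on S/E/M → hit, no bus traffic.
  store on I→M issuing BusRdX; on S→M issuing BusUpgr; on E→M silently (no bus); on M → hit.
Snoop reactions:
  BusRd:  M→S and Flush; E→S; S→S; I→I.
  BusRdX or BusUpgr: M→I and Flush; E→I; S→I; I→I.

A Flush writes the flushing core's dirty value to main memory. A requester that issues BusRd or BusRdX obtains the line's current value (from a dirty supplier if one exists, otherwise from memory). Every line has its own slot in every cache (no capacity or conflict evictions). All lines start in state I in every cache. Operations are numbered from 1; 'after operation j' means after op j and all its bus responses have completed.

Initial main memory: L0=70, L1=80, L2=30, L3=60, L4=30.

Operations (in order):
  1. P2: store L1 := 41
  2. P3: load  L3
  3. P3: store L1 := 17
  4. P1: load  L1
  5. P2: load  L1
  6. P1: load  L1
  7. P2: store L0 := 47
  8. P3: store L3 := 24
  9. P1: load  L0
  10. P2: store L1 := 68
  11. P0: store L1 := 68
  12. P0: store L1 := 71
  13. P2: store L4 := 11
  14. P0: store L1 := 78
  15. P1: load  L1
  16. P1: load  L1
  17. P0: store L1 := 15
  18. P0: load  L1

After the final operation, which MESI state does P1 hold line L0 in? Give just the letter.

state = S

1. P2: store L1 := 41  bus=[BusRdX]  L1: P0=I P1=I P2=M P3=I  mem[L1]=80
2. P3: load  L3  bus=[BusRd]  L3: P0=I P1=I P2=I P3=E  mem[L3]=60
3. P3: store L1 := 17  bus=[BusRdX,Flush]  L1: P0=I P1=I P2=I P3=M  mem[L1]=41
4. P1: load  L1  bus=[BusRd,Flush]  L1: P0=I P1=S P2=I P3=S  mem[L1]=17
5. P2: load  L1  bus=[BusRd]  L1: P0=I P1=S P2=S P3=S  mem[L1]=17
6. P1: load  L1  bus=[-]  L1: P0=I P1=S P2=S P3=S  mem[L1]=17
7. P2: store L0 := 47  bus=[BusRdX]  L0: P0=I P1=I P2=M P3=I  mem[L0]=70
8. P3: store L3 := 24  bus=[-]  L3: P0=I P1=I P2=I P3=M  mem[L3]=60
9. P1: load  L0  bus=[BusRd,Flush]  L0: P0=I P1=S P2=S P3=I  mem[L0]=47
10. P2: store L1 := 68  bus=[BusUpgr]  L1: P0=I P1=I P2=M P3=I  mem[L1]=17
11. P0: store L1 := 68  bus=[BusRdX,Flush]  L1: P0=M P1=I P2=I P3=I  mem[L1]=68
12. P0: store L1 := 71  bus=[-]  L1: P0=M P1=I P2=I P3=I  mem[L1]=68
13. P2: store L4 := 11  bus=[BusRdX]  L4: P0=I P1=I P2=M P3=I  mem[L4]=30
14. P0: store L1 := 78  bus=[-]  L1: P0=M P1=I P2=I P3=I  mem[L1]=68
15. P1: load  L1  bus=[BusRd,Flush]  L1: P0=S P1=S P2=I P3=I  mem[L1]=78
16. P1: load  L1  bus=[-]  L1: P0=S P1=S P2=I P3=I  mem[L1]=78
17. P0: store L1 := 15  bus=[BusUpgr]  L1: P0=M P1=I P2=I P3=I  mem[L1]=78
18. P0: load  L1  bus=[-]  L1: P0=M P1=I P2=I P3=I  mem[L1]=78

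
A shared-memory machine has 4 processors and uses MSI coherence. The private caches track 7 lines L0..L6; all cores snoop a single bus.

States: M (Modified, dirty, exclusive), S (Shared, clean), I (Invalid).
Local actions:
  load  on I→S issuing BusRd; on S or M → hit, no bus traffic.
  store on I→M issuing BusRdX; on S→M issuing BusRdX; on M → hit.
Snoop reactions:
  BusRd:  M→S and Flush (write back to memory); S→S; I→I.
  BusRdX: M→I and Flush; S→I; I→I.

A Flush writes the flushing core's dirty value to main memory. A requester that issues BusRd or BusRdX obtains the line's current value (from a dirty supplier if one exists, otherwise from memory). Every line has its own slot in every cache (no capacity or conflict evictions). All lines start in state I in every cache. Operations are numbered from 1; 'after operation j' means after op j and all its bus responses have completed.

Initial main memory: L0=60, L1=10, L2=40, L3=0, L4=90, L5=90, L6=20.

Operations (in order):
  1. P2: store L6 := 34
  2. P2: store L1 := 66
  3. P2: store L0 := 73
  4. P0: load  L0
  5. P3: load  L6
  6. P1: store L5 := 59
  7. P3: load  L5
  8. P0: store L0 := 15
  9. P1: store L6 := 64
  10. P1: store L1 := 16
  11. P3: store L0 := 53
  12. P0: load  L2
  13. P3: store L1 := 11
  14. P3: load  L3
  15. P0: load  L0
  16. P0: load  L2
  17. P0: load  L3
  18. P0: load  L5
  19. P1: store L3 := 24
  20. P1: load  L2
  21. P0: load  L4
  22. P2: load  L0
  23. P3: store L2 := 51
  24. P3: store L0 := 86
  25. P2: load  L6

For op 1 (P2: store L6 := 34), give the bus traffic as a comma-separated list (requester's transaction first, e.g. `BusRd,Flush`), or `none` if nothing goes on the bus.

bus = BusRdX

  op1 P2: store L6 := 34 → I/I/M/I on L6; bus BusRdX; mem=20
  op2 P2: store L1 := 66 → I/I/M/I on L1; bus BusRdX; mem=10
  op3 P2: store L0 := 73 → I/I/M/I on L0; bus BusRdX; mem=60
  op4 P0: load  L0 → S/I/S/I on L0; bus BusRd Flush; mem=73
  op5 P3: load  L6 → I/I/S/S on L6; bus BusRd Flush; mem=34
  op6 P1: store L5 := 59 → I/M/I/I on L5; bus BusRdX; mem=90
  op7 P3: load  L5 → I/S/I/S on L5; bus BusRd Flush; mem=59
  op8 P0: store L0 := 15 → M/I/I/I on L0; bus BusRdX; mem=73
  op9 P1: store L6 := 64 → I/M/I/I on L6; bus BusRdX; mem=34
  op10 P1: store L1 := 16 → I/M/I/I on L1; bus BusRdX Flush; mem=66
  op11 P3: store L0 := 53 → I/I/I/M on L0; bus BusRdX Flush; mem=15
  op12 P0: load  L2 → S/I/I/I on L2; bus BusRd; mem=40
  op13 P3: store L1 := 11 → I/I/I/M on L1; bus BusRdX Flush; mem=16
  op14 P3: load  L3 → I/I/I/S on L3; bus BusRd; mem=0
  op15 P0: load  L0 → S/I/I/S on L0; bus BusRd Flush; mem=53
  op16 P0: load  L2 → S/I/I/I on L2; bus (none); mem=40
  op17 P0: load  L3 → S/I/I/S on L3; bus BusRd; mem=0
  op18 P0: load  L5 → S/S/I/S on L5; bus BusRd; mem=59
  op19 P1: store L3 := 24 → I/M/I/I on L3; bus BusRdX; mem=0
  op20 P1: load  L2 → S/S/I/I on L2; bus BusRd; mem=40
  op21 P0: load  L4 → S/I/I/I on L4; bus BusRd; mem=90
  op22 P2: load  L0 → S/I/S/S on L0; bus BusRd; mem=53
  op23 P3: store L2 := 51 → I/I/I/M on L2; bus BusRdX; mem=40
  op24 P3: store L0 := 86 → I/I/I/M on L0; bus BusRdX; mem=53
  op25 P2: load  L6 → I/S/S/I on L6; bus BusRd Flush; mem=64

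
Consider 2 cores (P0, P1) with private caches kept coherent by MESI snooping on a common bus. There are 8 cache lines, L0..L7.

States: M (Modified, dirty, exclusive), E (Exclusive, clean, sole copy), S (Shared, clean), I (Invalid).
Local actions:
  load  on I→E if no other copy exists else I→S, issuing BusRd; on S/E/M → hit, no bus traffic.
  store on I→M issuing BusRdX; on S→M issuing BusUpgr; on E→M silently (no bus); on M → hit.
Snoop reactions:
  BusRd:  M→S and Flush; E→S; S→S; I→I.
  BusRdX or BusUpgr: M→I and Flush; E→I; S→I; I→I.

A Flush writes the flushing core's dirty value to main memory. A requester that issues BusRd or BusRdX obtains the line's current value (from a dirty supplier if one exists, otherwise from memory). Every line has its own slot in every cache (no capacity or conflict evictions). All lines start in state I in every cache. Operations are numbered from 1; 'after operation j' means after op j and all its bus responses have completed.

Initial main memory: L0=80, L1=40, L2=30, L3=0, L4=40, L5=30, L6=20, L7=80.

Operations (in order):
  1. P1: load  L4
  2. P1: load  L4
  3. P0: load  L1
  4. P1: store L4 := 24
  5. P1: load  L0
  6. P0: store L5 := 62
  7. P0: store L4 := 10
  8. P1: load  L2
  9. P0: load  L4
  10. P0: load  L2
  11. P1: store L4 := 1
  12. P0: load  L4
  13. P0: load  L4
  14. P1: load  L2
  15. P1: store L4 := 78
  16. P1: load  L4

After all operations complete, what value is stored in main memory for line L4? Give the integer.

1. P1: load  L4  bus=[BusRd]  L4: P0=I P1=E  mem[L4]=40
2. P1: load  L4  bus=[-]  L4: P0=I P1=E  mem[L4]=40
3. P0: load  L1  bus=[BusRd]  L1: P0=E P1=I  mem[L1]=40
4. P1: store L4 := 24  bus=[-]  L4: P0=I P1=M  mem[L4]=40
5. P1: load  L0  bus=[BusRd]  L0: P0=I P1=E  mem[L0]=80
6. P0: store L5 := 62  bus=[BusRdX]  L5: P0=M P1=I  mem[L5]=30
7. P0: store L4 := 10  bus=[BusRdX,Flush]  L4: P0=M P1=I  mem[L4]=24
8. P1: load  L2  bus=[BusRd]  L2: P0=I P1=E  mem[L2]=30
9. P0: load  L4  bus=[-]  L4: P0=M P1=I  mem[L4]=24
10. P0: load  L2  bus=[BusRd]  L2: P0=S P1=S  mem[L2]=30
11. P1: store L4 := 1  bus=[BusRdX,Flush]  L4: P0=I P1=M  mem[L4]=10
12. P0: load  L4  bus=[BusRd,Flush]  L4: P0=S P1=S  mem[L4]=1
13. P0: load  L4  bus=[-]  L4: P0=S P1=S  mem[L4]=1
14. P1: load  L2  bus=[-]  L2: P0=S P1=S  mem[L2]=30
15. P1: store L4 := 78  bus=[BusUpgr]  L4: P0=I P1=M  mem[L4]=1
16. P1: load  L4  bus=[-]  L4: P0=I P1=M  mem[L4]=1

memory[L4] = 1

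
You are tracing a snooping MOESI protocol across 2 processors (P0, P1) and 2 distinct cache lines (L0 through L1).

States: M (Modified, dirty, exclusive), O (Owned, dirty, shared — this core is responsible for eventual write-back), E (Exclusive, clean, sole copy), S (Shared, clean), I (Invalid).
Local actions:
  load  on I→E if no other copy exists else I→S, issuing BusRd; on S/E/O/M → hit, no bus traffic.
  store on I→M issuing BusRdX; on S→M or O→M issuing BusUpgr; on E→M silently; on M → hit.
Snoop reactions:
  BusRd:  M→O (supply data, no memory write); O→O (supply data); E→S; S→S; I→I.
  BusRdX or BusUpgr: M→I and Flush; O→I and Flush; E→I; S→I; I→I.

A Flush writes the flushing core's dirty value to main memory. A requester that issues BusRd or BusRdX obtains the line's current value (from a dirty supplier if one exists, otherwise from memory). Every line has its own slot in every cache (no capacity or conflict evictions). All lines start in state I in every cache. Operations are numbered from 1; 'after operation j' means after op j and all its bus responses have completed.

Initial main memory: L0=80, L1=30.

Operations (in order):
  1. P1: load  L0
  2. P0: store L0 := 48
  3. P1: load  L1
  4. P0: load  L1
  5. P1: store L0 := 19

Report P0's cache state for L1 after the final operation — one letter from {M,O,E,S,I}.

state = S

step 1: P1: load  L0  ⟶  IE  (L0)  txn=BusRd  M[L0]=80
step 2: P0: store L0 := 48  ⟶  MI  (L0)  txn=BusRdX  M[L0]=80
step 3: P1: load  L1  ⟶  IE  (L1)  txn=BusRd  M[L1]=30
step 4: P0: load  L1  ⟶  SS  (L1)  txn=BusRd  M[L1]=30
step 5: P1: store L0 := 19  ⟶  IM  (L0)  txn=BusRdX+Flush  M[L0]=48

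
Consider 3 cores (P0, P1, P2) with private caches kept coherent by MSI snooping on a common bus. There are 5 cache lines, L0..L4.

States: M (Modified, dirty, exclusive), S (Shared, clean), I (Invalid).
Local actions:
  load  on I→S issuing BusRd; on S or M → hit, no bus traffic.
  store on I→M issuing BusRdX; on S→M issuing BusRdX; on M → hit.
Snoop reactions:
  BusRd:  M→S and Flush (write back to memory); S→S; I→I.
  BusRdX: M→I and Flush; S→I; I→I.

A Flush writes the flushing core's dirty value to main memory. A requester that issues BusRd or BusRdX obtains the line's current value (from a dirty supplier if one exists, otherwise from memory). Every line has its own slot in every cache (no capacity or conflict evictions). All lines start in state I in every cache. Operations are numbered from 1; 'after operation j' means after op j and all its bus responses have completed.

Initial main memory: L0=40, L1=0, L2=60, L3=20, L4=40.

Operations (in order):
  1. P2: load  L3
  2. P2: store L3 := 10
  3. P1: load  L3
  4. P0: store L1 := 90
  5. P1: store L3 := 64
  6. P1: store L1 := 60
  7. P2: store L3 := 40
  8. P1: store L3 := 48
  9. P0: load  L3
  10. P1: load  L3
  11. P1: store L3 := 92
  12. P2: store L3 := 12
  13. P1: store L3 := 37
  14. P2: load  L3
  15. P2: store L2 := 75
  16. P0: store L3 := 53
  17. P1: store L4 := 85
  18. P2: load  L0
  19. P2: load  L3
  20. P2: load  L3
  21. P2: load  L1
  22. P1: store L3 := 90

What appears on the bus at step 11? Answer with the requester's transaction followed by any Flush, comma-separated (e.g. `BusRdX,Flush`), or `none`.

  op1 P2: load  L3 → I/I/S on L3; bus BusRd; mem=20
  op2 P2: store L3 := 10 → I/I/M on L3; bus BusRdX; mem=20
  op3 P1: load  L3 → I/S/S on L3; bus BusRd Flush; mem=10
  op4 P0: store L1 := 90 → M/I/I on L1; bus BusRdX; mem=0
  op5 P1: store L3 := 64 → I/M/I on L3; bus BusRdX; mem=10
  op6 P1: store L1 := 60 → I/M/I on L1; bus BusRdX Flush; mem=90
  op7 P2: store L3 := 40 → I/I/M on L3; bus BusRdX Flush; mem=64
  op8 P1: store L3 := 48 → I/M/I on L3; bus BusRdX Flush; mem=40
  op9 P0: load  L3 → S/S/I on L3; bus BusRd Flush; mem=48
  op10 P1: load  L3 → S/S/I on L3; bus (none); mem=48
  op11 P1: store L3 := 92 → I/M/I on L3; bus BusRdX; mem=48
  op12 P2: store L3 := 12 → I/I/M on L3; bus BusRdX Flush; mem=92
  op13 P1: store L3 := 37 → I/M/I on L3; bus BusRdX Flush; mem=12
  op14 P2: load  L3 → I/S/S on L3; bus BusRd Flush; mem=37
  op15 P2: store L2 := 75 → I/I/M on L2; bus BusRdX; mem=60
  op16 P0: store L3 := 53 → M/I/I on L3; bus BusRdX; mem=37
  op17 P1: store L4 := 85 → I/M/I on L4; bus BusRdX; mem=40
  op18 P2: load  L0 → I/I/S on L0; bus BusRd; mem=40
  op19 P2: load  L3 → S/I/S on L3; bus BusRd Flush; mem=53
  op20 P2: load  L3 → S/I/S on L3; bus (none); mem=53
  op21 P2: load  L1 → I/S/S on L1; bus BusRd Flush; mem=60
  op22 P1: store L3 := 90 → I/M/I on L3; bus BusRdX; mem=53

bus = BusRdX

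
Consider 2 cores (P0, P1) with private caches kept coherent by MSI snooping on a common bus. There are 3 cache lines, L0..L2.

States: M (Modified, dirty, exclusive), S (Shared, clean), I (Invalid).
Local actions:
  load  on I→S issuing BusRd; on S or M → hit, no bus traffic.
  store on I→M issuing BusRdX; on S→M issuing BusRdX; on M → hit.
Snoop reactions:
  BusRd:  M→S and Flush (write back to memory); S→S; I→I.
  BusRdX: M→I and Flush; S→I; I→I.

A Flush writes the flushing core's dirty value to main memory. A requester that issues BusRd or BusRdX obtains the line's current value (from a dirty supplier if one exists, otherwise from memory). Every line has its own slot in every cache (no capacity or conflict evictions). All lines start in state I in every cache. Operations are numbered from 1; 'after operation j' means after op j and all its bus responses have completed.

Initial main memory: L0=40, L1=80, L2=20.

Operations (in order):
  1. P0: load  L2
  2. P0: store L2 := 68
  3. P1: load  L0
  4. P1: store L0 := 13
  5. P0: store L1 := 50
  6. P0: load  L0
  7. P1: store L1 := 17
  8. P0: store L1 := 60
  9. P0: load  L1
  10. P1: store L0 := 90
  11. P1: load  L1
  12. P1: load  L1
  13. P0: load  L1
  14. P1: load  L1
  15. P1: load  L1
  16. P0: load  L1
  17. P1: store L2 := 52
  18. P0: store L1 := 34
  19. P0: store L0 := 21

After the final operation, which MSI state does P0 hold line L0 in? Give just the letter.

state = M

step 1: P0: load  L2  ⟶  SI  (L2)  txn=BusRd  M[L2]=20
step 2: P0: store L2 := 68  ⟶  MI  (L2)  txn=BusRdX  M[L2]=20
step 3: P1: load  L0  ⟶  IS  (L0)  txn=BusRd  M[L0]=40
step 4: P1: store L0 := 13  ⟶  IM  (L0)  txn=BusRdX  M[L0]=40
step 5: P0: store L1 := 50  ⟶  MI  (L1)  txn=BusRdX  M[L1]=80
step 6: P0: load  L0  ⟶  SS  (L0)  txn=BusRd+Flush  M[L0]=13
step 7: P1: store L1 := 17  ⟶  IM  (L1)  txn=BusRdX+Flush  M[L1]=50
step 8: P0: store L1 := 60  ⟶  MI  (L1)  txn=BusRdX+Flush  M[L1]=17
step 9: P0: load  L1  ⟶  MI  (L1)  txn=∅  M[L1]=17
step 10: P1: store L0 := 90  ⟶  IM  (L0)  txn=BusRdX  M[L0]=13
step 11: P1: load  L1  ⟶  SS  (L1)  txn=BusRd+Flush  M[L1]=60
step 12: P1: load  L1  ⟶  SS  (L1)  txn=∅  M[L1]=60
step 13: P0: load  L1  ⟶  SS  (L1)  txn=∅  M[L1]=60
step 14: P1: load  L1  ⟶  SS  (L1)  txn=∅  M[L1]=60
step 15: P1: load  L1  ⟶  SS  (L1)  txn=∅  M[L1]=60
step 16: P0: load  L1  ⟶  SS  (L1)  txn=∅  M[L1]=60
step 17: P1: store L2 := 52  ⟶  IM  (L2)  txn=BusRdX+Flush  M[L2]=68
step 18: P0: store L1 := 34  ⟶  MI  (L1)  txn=BusRdX  M[L1]=60
step 19: P0: store L0 := 21  ⟶  MI  (L0)  txn=BusRdX+Flush  M[L0]=90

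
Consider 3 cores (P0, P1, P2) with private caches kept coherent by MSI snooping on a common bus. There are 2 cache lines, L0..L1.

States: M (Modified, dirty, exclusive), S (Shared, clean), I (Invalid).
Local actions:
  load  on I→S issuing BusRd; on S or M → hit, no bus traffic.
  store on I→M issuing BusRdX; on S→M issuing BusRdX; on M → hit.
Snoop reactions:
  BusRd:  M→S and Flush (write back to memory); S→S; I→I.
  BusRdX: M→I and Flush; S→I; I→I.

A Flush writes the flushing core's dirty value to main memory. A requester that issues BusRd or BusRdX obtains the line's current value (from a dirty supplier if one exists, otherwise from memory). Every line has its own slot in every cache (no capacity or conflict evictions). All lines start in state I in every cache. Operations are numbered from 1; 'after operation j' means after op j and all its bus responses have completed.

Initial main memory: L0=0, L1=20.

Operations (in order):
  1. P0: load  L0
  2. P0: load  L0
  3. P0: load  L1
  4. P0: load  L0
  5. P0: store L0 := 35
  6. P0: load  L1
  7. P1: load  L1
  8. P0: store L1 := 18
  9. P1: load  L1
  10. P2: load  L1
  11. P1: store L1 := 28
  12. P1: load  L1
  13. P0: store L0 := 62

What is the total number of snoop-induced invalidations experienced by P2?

  op1 P0: load  L0 → S/I/I on L0; bus BusRd; mem=0
  op2 P0: load  L0 → S/I/I on L0; bus (none); mem=0
  op3 P0: load  L1 → S/I/I on L1; bus BusRd; mem=20
  op4 P0: load  L0 → S/I/I on L0; bus (none); mem=0
  op5 P0: store L0 := 35 → M/I/I on L0; bus BusRdX; mem=0
  op6 P0: load  L1 → S/I/I on L1; bus (none); mem=20
  op7 P1: load  L1 → S/S/I on L1; bus BusRd; mem=20
  op8 P0: store L1 := 18 → M/I/I on L1; bus BusRdX; mem=20
  op9 P1: load  L1 → S/S/I on L1; bus BusRd Flush; mem=18
  op10 P2: load  L1 → S/S/S on L1; bus BusRd; mem=18
  op11 P1: store L1 := 28 → I/M/I on L1; bus BusRdX; mem=18
  op12 P1: load  L1 → I/M/I on L1; bus (none); mem=18
  op13 P0: store L0 := 62 → M/I/I on L0; bus (none); mem=0

invalidations = 1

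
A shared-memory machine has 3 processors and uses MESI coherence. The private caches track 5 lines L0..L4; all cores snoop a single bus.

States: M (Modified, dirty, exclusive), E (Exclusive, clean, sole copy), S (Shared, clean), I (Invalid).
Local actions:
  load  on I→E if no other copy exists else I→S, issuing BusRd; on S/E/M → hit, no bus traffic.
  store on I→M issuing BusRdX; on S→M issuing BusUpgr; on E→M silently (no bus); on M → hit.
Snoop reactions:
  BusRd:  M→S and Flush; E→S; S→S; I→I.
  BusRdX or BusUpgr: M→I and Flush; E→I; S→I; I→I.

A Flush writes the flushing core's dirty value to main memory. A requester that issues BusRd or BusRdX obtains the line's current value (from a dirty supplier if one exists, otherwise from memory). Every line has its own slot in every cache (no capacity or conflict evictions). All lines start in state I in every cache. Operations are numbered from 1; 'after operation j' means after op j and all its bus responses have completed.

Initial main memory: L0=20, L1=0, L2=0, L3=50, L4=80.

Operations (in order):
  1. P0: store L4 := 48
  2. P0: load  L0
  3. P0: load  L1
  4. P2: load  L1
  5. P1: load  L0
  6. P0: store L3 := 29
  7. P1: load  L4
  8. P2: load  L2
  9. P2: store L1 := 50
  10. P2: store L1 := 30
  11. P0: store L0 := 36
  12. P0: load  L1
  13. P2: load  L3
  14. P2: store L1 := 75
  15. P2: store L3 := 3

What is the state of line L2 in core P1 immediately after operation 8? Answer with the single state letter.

state = I

  op1 P0: store L4 := 48 → M/I/I on L4; bus BusRdX; mem=80
  op2 P0: load  L0 → E/I/I on L0; bus BusRd; mem=20
  op3 P0: load  L1 → E/I/I on L1; bus BusRd; mem=0
  op4 P2: load  L1 → S/I/S on L1; bus BusRd; mem=0
  op5 P1: load  L0 → S/S/I on L0; bus BusRd; mem=20
  op6 P0: store L3 := 29 → M/I/I on L3; bus BusRdX; mem=50
  op7 P1: load  L4 → S/S/I on L4; bus BusRd Flush; mem=48
  op8 P2: load  L2 → I/I/E on L2; bus BusRd; mem=0
  op9 P2: store L1 := 50 → I/I/M on L1; bus BusUpgr; mem=0
  op10 P2: store L1 := 30 → I/I/M on L1; bus (none); mem=0
  op11 P0: store L0 := 36 → M/I/I on L0; bus BusUpgr; mem=20
  op12 P0: load  L1 → S/I/S on L1; bus BusRd Flush; mem=30
  op13 P2: load  L3 → S/I/S on L3; bus BusRd Flush; mem=29
  op14 P2: store L1 := 75 → I/I/M on L1; bus BusUpgr; mem=30
  op15 P2: store L3 := 3 → I/I/M on L3; bus BusUpgr; mem=29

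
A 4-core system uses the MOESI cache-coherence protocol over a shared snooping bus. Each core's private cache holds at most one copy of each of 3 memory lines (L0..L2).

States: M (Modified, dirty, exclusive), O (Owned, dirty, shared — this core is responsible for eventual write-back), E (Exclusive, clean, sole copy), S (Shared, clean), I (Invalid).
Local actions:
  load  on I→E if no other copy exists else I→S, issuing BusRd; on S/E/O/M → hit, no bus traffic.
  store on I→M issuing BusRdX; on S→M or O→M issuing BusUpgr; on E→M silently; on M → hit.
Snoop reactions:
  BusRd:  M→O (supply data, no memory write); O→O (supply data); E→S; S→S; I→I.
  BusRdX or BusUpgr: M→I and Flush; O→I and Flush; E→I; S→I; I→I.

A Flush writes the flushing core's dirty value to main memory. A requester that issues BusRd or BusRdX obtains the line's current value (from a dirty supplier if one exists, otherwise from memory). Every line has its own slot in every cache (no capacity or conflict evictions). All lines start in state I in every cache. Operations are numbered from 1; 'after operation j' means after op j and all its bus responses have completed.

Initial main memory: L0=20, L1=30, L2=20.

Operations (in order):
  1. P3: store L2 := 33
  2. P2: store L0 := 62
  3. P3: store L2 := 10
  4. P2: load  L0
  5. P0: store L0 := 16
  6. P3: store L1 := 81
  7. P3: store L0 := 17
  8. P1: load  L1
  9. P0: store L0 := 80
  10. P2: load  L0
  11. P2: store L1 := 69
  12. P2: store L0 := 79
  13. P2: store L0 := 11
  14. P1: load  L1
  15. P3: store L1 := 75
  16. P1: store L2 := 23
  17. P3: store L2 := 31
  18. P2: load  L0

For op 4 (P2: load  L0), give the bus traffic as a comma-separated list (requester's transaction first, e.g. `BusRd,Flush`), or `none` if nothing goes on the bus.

1. P3: store L2 := 33  bus=[BusRdX]  L2: P0=I P1=I P2=I P3=M  mem[L2]=20
2. P2: store L0 := 62  bus=[BusRdX]  L0: P0=I P1=I P2=M P3=I  mem[L0]=20
3. P3: store L2 := 10  bus=[-]  L2: P0=I P1=I P2=I P3=M  mem[L2]=20
4. P2: load  L0  bus=[-]  L0: P0=I P1=I P2=M P3=I  mem[L0]=20
5. P0: store L0 := 16  bus=[BusRdX,Flush]  L0: P0=M P1=I P2=I P3=I  mem[L0]=62
6. P3: store L1 := 81  bus=[BusRdX]  L1: P0=I P1=I P2=I P3=M  mem[L1]=30
7. P3: store L0 := 17  bus=[BusRdX,Flush]  L0: P0=I P1=I P2=I P3=M  mem[L0]=16
8. P1: load  L1  bus=[BusRd]  L1: P0=I P1=S P2=I P3=O  mem[L1]=30
9. P0: store L0 := 80  bus=[BusRdX,Flush]  L0: P0=M P1=I P2=I P3=I  mem[L0]=17
10. P2: load  L0  bus=[BusRd]  L0: P0=O P1=I P2=S P3=I  mem[L0]=17
11. P2: store L1 := 69  bus=[BusRdX,Flush]  L1: P0=I P1=I P2=M P3=I  mem[L1]=81
12. P2: store L0 := 79  bus=[BusUpgr,Flush]  L0: P0=I P1=I P2=M P3=I  mem[L0]=80
13. P2: store L0 := 11  bus=[-]  L0: P0=I P1=I P2=M P3=I  mem[L0]=80
14. P1: load  L1  bus=[BusRd]  L1: P0=I P1=S P2=O P3=I  mem[L1]=81
15. P3: store L1 := 75  bus=[BusRdX,Flush]  L1: P0=I P1=I P2=I P3=M  mem[L1]=69
16. P1: store L2 := 23  bus=[BusRdX,Flush]  L2: P0=I P1=M P2=I P3=I  mem[L2]=10
17. P3: store L2 := 31  bus=[BusRdX,Flush]  L2: P0=I P1=I P2=I P3=M  mem[L2]=23
18. P2: load  L0  bus=[-]  L0: P0=I P1=I P2=M P3=I  mem[L0]=80

bus = none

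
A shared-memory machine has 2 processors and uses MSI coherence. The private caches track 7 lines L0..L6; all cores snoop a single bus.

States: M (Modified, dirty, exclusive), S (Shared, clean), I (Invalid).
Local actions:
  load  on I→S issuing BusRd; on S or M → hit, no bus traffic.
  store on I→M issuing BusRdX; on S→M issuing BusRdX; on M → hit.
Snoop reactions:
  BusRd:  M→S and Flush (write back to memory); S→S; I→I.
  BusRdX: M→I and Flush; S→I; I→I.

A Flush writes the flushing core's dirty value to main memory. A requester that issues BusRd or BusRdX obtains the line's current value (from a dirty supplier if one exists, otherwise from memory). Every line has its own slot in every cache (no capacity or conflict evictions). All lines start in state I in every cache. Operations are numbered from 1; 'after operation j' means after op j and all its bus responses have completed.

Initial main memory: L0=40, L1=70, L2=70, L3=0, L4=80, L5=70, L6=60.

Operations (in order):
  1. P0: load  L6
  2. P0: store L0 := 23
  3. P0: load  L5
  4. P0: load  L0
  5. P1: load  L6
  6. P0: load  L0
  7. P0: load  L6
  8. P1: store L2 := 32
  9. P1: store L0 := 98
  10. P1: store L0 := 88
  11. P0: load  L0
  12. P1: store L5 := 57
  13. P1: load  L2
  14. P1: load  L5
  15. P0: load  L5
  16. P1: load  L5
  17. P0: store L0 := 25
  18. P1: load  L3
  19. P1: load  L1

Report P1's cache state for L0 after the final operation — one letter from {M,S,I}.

state = I

[1] P0: load  L6 | P0:S(60), P1:I | bus: BusRd
[2] P0: store L0 := 23 | P0:M(23), P1:I | bus: BusRdX
[3] P0: load  L5 | P0:S(70), P1:I | bus: BusRd
[4] P0: load  L0 | P0:M(23), P1:I | bus: none
[5] P1: load  L6 | P0:S(60), P1:S(60) | bus: BusRd
[6] P0: load  L0 | P0:M(23), P1:I | bus: none
[7] P0: load  L6 | P0:S(60), P1:S(60) | bus: none
[8] P1: store L2 := 32 | P0:I, P1:M(32) | bus: BusRdX
[9] P1: store L0 := 98 | P0:I, P1:M(98) | bus: BusRdX,Flush
[10] P1: store L0 := 88 | P0:I, P1:M(88) | bus: none
[11] P0: load  L0 | P0:S(88), P1:S(88) | bus: BusRd,Flush
[12] P1: store L5 := 57 | P0:I, P1:M(57) | bus: BusRdX
[13] P1: load  L2 | P0:I, P1:M(32) | bus: none
[14] P1: load  L5 | P0:I, P1:M(57) | bus: none
[15] P0: load  L5 | P0:S(57), P1:S(57) | bus: BusRd,Flush
[16] P1: load  L5 | P0:S(57), P1:S(57) | bus: none
[17] P0: store L0 := 25 | P0:M(25), P1:I | bus: BusRdX
[18] P1: load  L3 | P0:I, P1:S(0) | bus: BusRd
[19] P1: load  L1 | P0:I, P1:S(70) | bus: BusRd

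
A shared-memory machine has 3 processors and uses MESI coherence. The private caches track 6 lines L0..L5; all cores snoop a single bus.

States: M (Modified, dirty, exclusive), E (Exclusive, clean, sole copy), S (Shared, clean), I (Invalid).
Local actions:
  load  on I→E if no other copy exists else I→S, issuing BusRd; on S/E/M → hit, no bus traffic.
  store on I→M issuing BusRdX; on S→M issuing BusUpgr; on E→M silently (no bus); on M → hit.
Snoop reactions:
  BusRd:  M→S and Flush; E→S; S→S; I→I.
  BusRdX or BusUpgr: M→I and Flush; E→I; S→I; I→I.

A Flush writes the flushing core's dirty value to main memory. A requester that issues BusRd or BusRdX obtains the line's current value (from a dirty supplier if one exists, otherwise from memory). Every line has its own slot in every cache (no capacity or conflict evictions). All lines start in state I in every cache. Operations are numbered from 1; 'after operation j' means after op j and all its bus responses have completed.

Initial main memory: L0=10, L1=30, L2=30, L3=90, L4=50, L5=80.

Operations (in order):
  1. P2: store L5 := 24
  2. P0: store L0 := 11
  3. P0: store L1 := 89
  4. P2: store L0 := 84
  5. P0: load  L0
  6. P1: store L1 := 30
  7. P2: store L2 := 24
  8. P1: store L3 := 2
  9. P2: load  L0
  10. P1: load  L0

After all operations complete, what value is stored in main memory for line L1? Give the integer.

memory[L1] = 89

1. P2: store L5 := 24  bus=[BusRdX]  L5: P0=I P1=I P2=M  mem[L5]=80
2. P0: store L0 := 11  bus=[BusRdX]  L0: P0=M P1=I P2=I  mem[L0]=10
3. P0: store L1 := 89  bus=[BusRdX]  L1: P0=M P1=I P2=I  mem[L1]=30
4. P2: store L0 := 84  bus=[BusRdX,Flush]  L0: P0=I P1=I P2=M  mem[L0]=11
5. P0: load  L0  bus=[BusRd,Flush]  L0: P0=S P1=I P2=S  mem[L0]=84
6. P1: store L1 := 30  bus=[BusRdX,Flush]  L1: P0=I P1=M P2=I  mem[L1]=89
7. P2: store L2 := 24  bus=[BusRdX]  L2: P0=I P1=I P2=M  mem[L2]=30
8. P1: store L3 := 2  bus=[BusRdX]  L3: P0=I P1=M P2=I  mem[L3]=90
9. P2: load  L0  bus=[-]  L0: P0=S P1=I P2=S  mem[L0]=84
10. P1: load  L0  bus=[BusRd]  L0: P0=S P1=S P2=S  mem[L0]=84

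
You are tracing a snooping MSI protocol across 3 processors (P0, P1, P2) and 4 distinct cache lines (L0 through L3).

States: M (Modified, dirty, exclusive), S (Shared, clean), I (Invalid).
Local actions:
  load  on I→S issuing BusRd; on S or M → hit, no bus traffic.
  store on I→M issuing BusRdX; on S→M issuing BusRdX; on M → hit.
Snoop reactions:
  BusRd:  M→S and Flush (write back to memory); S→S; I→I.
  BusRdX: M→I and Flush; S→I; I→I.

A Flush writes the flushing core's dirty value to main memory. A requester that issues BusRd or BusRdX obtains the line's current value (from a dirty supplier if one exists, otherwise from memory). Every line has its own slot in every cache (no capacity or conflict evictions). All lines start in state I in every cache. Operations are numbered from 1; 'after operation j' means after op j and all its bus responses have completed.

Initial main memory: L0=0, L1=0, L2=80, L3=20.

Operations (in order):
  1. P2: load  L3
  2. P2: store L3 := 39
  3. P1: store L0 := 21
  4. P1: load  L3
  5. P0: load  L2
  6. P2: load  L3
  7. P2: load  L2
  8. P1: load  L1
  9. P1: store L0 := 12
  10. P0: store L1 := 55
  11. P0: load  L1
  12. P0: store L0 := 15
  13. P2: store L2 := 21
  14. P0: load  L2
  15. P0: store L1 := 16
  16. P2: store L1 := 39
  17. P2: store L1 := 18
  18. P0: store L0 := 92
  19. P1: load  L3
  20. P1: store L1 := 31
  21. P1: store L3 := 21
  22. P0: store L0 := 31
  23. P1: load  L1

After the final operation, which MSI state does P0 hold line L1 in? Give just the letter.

state = I

  op1 P2: load  L3 → I/I/S on L3; bus BusRd; mem=20
  op2 P2: store L3 := 39 → I/I/M on L3; bus BusRdX; mem=20
  op3 P1: store L0 := 21 → I/M/I on L0; bus BusRdX; mem=0
  op4 P1: load  L3 → I/S/S on L3; bus BusRd Flush; mem=39
  op5 P0: load  L2 → S/I/I on L2; bus BusRd; mem=80
  op6 P2: load  L3 → I/S/S on L3; bus (none); mem=39
  op7 P2: load  L2 → S/I/S on L2; bus BusRd; mem=80
  op8 P1: load  L1 → I/S/I on L1; bus BusRd; mem=0
  op9 P1: store L0 := 12 → I/M/I on L0; bus (none); mem=0
  op10 P0: store L1 := 55 → M/I/I on L1; bus BusRdX; mem=0
  op11 P0: load  L1 → M/I/I on L1; bus (none); mem=0
  op12 P0: store L0 := 15 → M/I/I on L0; bus BusRdX Flush; mem=12
  op13 P2: store L2 := 21 → I/I/M on L2; bus BusRdX; mem=80
  op14 P0: load  L2 → S/I/S on L2; bus BusRd Flush; mem=21
  op15 P0: store L1 := 16 → M/I/I on L1; bus (none); mem=0
  op16 P2: store L1 := 39 → I/I/M on L1; bus BusRdX Flush; mem=16
  op17 P2: store L1 := 18 → I/I/M on L1; bus (none); mem=16
  op18 P0: store L0 := 92 → M/I/I on L0; bus (none); mem=12
  op19 P1: load  L3 → I/S/S on L3; bus (none); mem=39
  op20 P1: store L1 := 31 → I/M/I on L1; bus BusRdX Flush; mem=18
  op21 P1: store L3 := 21 → I/M/I on L3; bus BusRdX; mem=39
  op22 P0: store L0 := 31 → M/I/I on L0; bus (none); mem=12
  op23 P1: load  L1 → I/M/I on L1; bus (none); mem=18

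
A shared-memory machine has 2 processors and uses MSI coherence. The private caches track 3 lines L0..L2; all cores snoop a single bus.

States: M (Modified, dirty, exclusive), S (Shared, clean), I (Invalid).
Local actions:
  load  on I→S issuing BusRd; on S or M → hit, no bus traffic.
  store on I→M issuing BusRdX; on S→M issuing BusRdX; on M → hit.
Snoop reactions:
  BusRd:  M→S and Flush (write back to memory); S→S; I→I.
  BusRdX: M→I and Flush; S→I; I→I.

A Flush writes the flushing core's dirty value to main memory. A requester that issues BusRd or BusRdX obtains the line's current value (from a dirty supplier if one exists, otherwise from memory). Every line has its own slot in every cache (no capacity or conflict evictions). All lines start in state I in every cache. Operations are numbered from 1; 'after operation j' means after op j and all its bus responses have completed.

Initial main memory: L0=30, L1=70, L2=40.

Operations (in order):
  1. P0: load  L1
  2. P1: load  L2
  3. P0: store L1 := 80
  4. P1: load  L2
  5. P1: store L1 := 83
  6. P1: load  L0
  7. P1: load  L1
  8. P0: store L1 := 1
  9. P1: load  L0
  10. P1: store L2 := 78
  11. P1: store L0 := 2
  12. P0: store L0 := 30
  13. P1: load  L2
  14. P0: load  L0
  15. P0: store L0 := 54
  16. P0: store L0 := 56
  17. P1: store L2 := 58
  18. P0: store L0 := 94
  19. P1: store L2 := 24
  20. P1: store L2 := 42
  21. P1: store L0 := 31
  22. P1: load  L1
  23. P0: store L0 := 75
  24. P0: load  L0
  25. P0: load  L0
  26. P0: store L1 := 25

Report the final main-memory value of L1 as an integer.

  op1 P0: load  L1 → S/I on L1; bus BusRd; mem=70
  op2 P1: load  L2 → I/S on L2; bus BusRd; mem=40
  op3 P0: store L1 := 80 → M/I on L1; bus BusRdX; mem=70
  op4 P1: load  L2 → I/S on L2; bus (none); mem=40
  op5 P1: store L1 := 83 → I/M on L1; bus BusRdX Flush; mem=80
  op6 P1: load  L0 → I/S on L0; bus BusRd; mem=30
  op7 P1: load  L1 → I/M on L1; bus (none); mem=80
  op8 P0: store L1 := 1 → M/I on L1; bus BusRdX Flush; mem=83
  op9 P1: load  L0 → I/S on L0; bus (none); mem=30
  op10 P1: store L2 := 78 → I/M on L2; bus BusRdX; mem=40
  op11 P1: store L0 := 2 → I/M on L0; bus BusRdX; mem=30
  op12 P0: store L0 := 30 → M/I on L0; bus BusRdX Flush; mem=2
  op13 P1: load  L2 → I/M on L2; bus (none); mem=40
  op14 P0: load  L0 → M/I on L0; bus (none); mem=2
  op15 P0: store L0 := 54 → M/I on L0; bus (none); mem=2
  op16 P0: store L0 := 56 → M/I on L0; bus (none); mem=2
  op17 P1: store L2 := 58 → I/M on L2; bus (none); mem=40
  op18 P0: store L0 := 94 → M/I on L0; bus (none); mem=2
  op19 P1: store L2 := 24 → I/M on L2; bus (none); mem=40
  op20 P1: store L2 := 42 → I/M on L2; bus (none); mem=40
  op21 P1: store L0 := 31 → I/M on L0; bus BusRdX Flush; mem=94
  op22 P1: load  L1 → S/S on L1; bus BusRd Flush; mem=1
  op23 P0: store L0 := 75 → M/I on L0; bus BusRdX Flush; mem=31
  op24 P0: load  L0 → M/I on L0; bus (none); mem=31
  op25 P0: load  L0 → M/I on L0; bus (none); mem=31
  op26 P0: store L1 := 25 → M/I on L1; bus BusRdX; mem=1

memory[L1] = 1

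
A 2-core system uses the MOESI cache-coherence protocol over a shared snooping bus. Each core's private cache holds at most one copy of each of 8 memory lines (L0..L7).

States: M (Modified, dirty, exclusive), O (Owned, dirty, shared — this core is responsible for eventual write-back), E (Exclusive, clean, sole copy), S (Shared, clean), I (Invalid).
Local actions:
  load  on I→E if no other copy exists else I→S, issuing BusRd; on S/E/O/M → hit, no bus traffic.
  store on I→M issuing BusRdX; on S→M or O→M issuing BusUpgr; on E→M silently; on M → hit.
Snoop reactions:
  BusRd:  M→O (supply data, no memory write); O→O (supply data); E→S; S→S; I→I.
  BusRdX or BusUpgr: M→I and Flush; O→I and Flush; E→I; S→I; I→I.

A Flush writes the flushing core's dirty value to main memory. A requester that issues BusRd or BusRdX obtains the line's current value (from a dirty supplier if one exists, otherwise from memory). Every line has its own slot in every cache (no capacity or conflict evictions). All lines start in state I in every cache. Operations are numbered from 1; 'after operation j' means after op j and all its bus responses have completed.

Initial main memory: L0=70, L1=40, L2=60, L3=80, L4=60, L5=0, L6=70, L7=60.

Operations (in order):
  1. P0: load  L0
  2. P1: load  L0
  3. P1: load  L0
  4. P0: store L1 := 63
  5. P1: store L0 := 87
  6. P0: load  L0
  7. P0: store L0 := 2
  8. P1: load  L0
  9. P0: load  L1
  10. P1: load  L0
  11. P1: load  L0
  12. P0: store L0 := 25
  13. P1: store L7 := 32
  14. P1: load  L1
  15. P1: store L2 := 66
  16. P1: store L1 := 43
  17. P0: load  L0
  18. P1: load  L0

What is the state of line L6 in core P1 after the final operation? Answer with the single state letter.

1. P0: load  L0  bus=[BusRd]  L0: P0=E P1=I  mem[L0]=70
2. P1: load  L0  bus=[BusRd]  L0: P0=S P1=S  mem[L0]=70
3. P1: load  L0  bus=[-]  L0: P0=S P1=S  mem[L0]=70
4. P0: store L1 := 63  bus=[BusRdX]  L1: P0=M P1=I  mem[L1]=40
5. P1: store L0 := 87  bus=[BusUpgr]  L0: P0=I P1=M  mem[L0]=70
6. P0: load  L0  bus=[BusRd]  L0: P0=S P1=O  mem[L0]=70
7. P0: store L0 := 2  bus=[BusUpgr,Flush]  L0: P0=M P1=I  mem[L0]=87
8. P1: load  L0  bus=[BusRd]  L0: P0=O P1=S  mem[L0]=87
9. P0: load  L1  bus=[-]  L1: P0=M P1=I  mem[L1]=40
10. P1: load  L0  bus=[-]  L0: P0=O P1=S  mem[L0]=87
11. P1: load  L0  bus=[-]  L0: P0=O P1=S  mem[L0]=87
12. P0: store L0 := 25  bus=[BusUpgr]  L0: P0=M P1=I  mem[L0]=87
13. P1: store L7 := 32  bus=[BusRdX]  L7: P0=I P1=M  mem[L7]=60
14. P1: load  L1  bus=[BusRd]  L1: P0=O P1=S  mem[L1]=40
15. P1: store L2 := 66  bus=[BusRdX]  L2: P0=I P1=M  mem[L2]=60
16. P1: store L1 := 43  bus=[BusUpgr,Flush]  L1: P0=I P1=M  mem[L1]=63
17. P0: load  L0  bus=[-]  L0: P0=M P1=I  mem[L0]=87
18. P1: load  L0  bus=[BusRd]  L0: P0=O P1=S  mem[L0]=87

state = I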